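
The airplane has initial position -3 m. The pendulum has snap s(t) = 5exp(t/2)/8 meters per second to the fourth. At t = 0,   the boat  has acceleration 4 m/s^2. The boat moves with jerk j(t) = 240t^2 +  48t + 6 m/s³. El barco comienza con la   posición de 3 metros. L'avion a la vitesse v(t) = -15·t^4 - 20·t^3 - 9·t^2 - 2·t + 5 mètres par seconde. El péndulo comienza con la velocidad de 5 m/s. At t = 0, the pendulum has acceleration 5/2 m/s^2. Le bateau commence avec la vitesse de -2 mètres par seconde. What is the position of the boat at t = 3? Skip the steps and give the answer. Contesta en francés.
À t = 3, x = 1176.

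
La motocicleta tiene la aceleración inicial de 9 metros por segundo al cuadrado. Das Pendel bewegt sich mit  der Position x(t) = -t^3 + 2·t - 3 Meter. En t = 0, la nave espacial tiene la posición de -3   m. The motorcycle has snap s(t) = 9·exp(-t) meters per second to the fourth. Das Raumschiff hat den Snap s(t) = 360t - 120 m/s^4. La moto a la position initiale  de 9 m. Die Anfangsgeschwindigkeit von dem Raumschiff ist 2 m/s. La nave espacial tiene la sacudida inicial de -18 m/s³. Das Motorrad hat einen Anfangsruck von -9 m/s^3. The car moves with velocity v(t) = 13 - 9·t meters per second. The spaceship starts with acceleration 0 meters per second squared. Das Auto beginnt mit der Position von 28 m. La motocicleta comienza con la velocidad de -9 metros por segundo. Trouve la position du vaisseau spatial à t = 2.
Nous devons intégrer notre équation du snap s(t) = 360·t - 120 4 fois. L'intégrale du snap est le jerk. En utilisant j(0) = -18, nous obtenons j(t) = 180·t^2 - 120·t - 18. En intégrant le jerk et en utilisant la condition initiale a(0) = 0, nous obtenons a(t) = 6·t·(10·t^2 - 10·t - 3). La primitive de l'accélération est la vitesse. En utilisant v(0) = 2, nous obtenons v(t) = 15·t^4 - 20·t^3 - 9·t^2 + 2. En intégrant la vitesse et en utilisant la condition initiale x(0) = -3, nous obtenons x(t) = 3·t^5 - 5·t^4 - 3·t^3 + 2·t - 3. Nous avons la position x(t) = 3·t^5 - 5·t^4 - 3·t^3 + 2·t - 3. En substituant t = 2: x(2) = -7.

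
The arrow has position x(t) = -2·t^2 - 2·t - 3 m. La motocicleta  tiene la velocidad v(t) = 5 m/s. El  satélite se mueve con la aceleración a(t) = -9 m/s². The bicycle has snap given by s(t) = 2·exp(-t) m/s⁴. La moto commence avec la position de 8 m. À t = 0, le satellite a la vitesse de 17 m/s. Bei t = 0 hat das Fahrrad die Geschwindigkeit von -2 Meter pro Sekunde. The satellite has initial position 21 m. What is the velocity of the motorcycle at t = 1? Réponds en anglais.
Using v(t) = 5 and substituting t = 1, we find v = 5.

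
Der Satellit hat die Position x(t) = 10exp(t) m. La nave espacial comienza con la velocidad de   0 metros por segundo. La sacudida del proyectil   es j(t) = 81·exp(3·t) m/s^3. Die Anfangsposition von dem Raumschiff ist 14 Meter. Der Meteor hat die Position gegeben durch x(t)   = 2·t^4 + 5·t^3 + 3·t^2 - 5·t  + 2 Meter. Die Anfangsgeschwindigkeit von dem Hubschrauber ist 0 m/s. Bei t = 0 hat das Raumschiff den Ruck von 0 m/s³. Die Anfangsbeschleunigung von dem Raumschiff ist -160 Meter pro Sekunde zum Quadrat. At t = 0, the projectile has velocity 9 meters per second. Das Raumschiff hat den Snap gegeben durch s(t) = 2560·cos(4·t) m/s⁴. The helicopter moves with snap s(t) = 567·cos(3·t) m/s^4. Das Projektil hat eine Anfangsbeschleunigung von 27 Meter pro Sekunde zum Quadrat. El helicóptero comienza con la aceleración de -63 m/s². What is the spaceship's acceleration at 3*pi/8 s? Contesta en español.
Necesitamos integrar nuestra ecuación del snap s(t) = 2560·cos(4·t) 2 veces. Tomando ∫s(t)dt y aplicando j(0) = 0, encontramos j(t) = 640·sin(4·t). Integrando la sacudida y usando la condición inicial a(0) = -160, obtenemos a(t) = -160·cos(4·t). De la ecuación de la aceleración a(t) = -160·cos(4·t), sustituimos t = 3*pi/8 para obtener a = 0.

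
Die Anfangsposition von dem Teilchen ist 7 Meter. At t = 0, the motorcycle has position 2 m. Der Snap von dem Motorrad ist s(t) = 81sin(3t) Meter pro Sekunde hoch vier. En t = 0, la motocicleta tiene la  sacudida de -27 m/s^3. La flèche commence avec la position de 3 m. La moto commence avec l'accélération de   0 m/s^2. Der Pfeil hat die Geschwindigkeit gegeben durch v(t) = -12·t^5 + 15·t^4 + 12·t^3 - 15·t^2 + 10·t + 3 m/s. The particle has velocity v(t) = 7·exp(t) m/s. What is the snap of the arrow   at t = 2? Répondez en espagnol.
Para resolver esto, necesitamos tomar 3 derivadas de nuestra ecuación de la velocidad v(t) = -12·t^5 + 15·t^4 + 12·t^3 - 15·t^2 + 10·t + 3. Derivando la velocidad, obtenemos la aceleración: a(t) = -60·t^4 + 60·t^3 + 36·t^2 - 30·t + 10. Derivando la aceleración, obtenemos la sacudida: j(t) = -240·t^3 + 180·t^2 + 72·t - 30. Derivando la sacudida, obtenemos el snap: s(t) = -720·t^2 + 360·t + 72. Tenemos el snap s(t) = -720·t^2 + 360·t + 72. Sustituyendo t = 2: s(2) = -2088.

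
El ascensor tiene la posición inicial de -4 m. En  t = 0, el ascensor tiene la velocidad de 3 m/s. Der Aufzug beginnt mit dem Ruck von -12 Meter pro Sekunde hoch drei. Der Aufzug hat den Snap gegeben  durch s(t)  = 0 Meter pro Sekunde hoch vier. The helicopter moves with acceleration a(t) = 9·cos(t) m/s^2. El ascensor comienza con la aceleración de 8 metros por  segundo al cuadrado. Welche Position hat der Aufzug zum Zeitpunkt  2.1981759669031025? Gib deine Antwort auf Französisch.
Nous devons trouver l'intégrale de notre équation du snap s(t) = 0 4 fois. En prenant ∫s(t)dt et en appliquant j(0) = -12, nous trouvons j(t) = -12. En prenant ∫j(t)dt et en appliquant a(0) = 8, nous trouvons a(t) = 8 - 12·t. La primitive de l'accélération, avec v(0) = 3, donne la vitesse: v(t) = -6·t^2 + 8·t + 3. En intégrant la vitesse et en utilisant la condition initiale x(0) = -4, nous obtenons x(t) = -2·t^3 + 4·t^2 + 3·t - 4. En utilisant x(t) = -2·t^3 + 4·t^2 + 3·t - 4 et en substituant t = 2.1981759669031025, nous trouvons x = 0.679364242185290.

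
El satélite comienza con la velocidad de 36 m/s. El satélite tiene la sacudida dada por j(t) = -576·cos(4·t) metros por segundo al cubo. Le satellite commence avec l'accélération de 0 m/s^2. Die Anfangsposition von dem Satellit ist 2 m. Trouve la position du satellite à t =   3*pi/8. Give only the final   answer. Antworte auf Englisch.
The position at t = 3*pi/8 is x = -7.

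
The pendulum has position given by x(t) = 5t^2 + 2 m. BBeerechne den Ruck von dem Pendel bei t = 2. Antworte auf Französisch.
En partant de la position x(t) = 5·t^2 + 2, nous prenons 3 dérivées. La dérivée de la position donne la vitesse: v(t) = 10·t. En dérivant la vitesse, nous obtenons l'accélération: a(t) = 10. En dérivant l'accélération, nous obtenons le jerk: j(t) = 0. En utilisant j(t) = 0 et en substituant t = 2, nous trouvons j = 0.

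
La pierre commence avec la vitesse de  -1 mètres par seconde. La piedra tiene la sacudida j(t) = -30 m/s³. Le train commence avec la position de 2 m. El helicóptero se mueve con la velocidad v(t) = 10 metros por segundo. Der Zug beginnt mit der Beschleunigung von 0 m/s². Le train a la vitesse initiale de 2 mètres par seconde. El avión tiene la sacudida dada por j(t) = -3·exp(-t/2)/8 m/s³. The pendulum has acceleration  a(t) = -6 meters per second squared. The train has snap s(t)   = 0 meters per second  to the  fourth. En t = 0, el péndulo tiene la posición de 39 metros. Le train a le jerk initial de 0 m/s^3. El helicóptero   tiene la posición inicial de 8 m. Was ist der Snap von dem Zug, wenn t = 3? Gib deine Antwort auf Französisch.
En utilisant s(t) = 0 et en substituant t = 3, nous trouvons s = 0.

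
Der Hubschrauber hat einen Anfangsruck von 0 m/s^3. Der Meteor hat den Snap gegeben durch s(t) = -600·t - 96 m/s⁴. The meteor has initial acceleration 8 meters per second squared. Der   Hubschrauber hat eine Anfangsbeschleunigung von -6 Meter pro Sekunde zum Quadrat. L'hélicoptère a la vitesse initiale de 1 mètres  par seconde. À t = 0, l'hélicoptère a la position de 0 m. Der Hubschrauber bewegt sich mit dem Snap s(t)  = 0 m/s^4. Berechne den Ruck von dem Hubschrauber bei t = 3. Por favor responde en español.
Partiendo del snap s(t) = 0, tomamos 1 antiderivada. La antiderivada del snap, con j(0) = 0, da la sacudida: j(t) = 0. Tenemos la sacudida j(t) = 0. Sustituyendo t = 3: j(3) = 0.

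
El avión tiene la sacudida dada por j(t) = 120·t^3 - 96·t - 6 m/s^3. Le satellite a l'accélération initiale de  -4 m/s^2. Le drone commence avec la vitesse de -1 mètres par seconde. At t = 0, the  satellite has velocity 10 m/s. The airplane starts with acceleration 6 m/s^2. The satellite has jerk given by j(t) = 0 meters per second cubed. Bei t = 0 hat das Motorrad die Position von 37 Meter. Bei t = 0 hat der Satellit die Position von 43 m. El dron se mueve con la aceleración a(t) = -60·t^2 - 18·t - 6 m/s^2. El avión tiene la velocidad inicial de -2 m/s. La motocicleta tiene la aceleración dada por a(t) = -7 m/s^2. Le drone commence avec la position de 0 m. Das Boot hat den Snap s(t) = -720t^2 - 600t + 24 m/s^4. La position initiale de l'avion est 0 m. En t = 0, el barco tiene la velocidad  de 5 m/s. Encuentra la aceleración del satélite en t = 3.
Necesitamos integrar nuestra ecuación de la sacudida j(t) = 0 1 vez. Tomando ∫j(t)dt y aplicando a(0) = -4, encontramos a(t) = -4. Usando a(t) = -4 y sustituyendo t = 3, encontramos a = -4.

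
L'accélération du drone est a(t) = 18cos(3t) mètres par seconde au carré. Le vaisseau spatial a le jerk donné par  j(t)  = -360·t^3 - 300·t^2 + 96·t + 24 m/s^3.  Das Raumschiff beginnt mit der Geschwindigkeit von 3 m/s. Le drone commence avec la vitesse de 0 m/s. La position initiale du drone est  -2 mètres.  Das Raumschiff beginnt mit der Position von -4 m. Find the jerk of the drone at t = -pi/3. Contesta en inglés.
Starting from acceleration a(t) = 18·cos(3·t), we take 1 derivative. Differentiating acceleration, we get jerk: j(t) = -54·sin(3·t). Using j(t) = -54·sin(3·t) and substituting t = -pi/3, we find j = 0.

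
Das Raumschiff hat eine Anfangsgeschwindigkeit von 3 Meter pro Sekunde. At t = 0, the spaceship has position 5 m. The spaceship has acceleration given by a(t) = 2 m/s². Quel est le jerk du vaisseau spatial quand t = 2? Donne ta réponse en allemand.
Ausgehend von der Beschleunigung a(t) = 2, nehmen wir 1 Ableitung. Mit d/dt von a(t) finden wir j(t) = 0. Mit j(t) = 0 und Einsetzen von t = 2, finden wir j = 0.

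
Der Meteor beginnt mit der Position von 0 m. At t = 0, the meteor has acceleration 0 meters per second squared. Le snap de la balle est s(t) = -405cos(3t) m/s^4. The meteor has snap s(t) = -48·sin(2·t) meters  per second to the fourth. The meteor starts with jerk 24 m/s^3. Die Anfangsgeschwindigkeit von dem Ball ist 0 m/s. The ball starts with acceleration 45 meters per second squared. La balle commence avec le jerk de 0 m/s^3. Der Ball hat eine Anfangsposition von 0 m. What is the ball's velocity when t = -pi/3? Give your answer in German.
Um dies zu lösen, müssen wir 3 Integrale unserer Gleichung für den Snap s(t) = -405·cos(3·t) finden. Mit ∫s(t)dt und Anwendung von j(0) = 0, finden wir j(t) = -135·sin(3·t). Das Integral von dem Ruck ist die Beschleunigung. Mit a(0) = 45 erhalten wir a(t) = 45·cos(3·t). Das Integral von der Beschleunigung, mit v(0) = 0, ergibt die Geschwindigkeit: v(t) = 15·sin(3·t). Mit v(t) = 15·sin(3·t) und Einsetzen von t = -pi/3, finden wir v = 0.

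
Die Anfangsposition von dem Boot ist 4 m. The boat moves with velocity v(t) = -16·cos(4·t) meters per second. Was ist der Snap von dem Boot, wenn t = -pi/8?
Wir müssen unsere Gleichung für die Geschwindigkeit v(t) = -16·cos(4·t) 3-mal ableiten. Durch Ableiten von der Geschwindigkeit erhalten wir die Beschleunigung: a(t) = 64·sin(4·t). Die Ableitung von der Beschleunigung ergibt den Ruck: j(t) = 256·cos(4·t). Durch Ableiten von dem Ruck erhalten wir den Snap: s(t) = -1024·sin(4·t). Mit s(t) = -1024·sin(4·t) und Einsetzen von t = -pi/8, finden wir s = 1024.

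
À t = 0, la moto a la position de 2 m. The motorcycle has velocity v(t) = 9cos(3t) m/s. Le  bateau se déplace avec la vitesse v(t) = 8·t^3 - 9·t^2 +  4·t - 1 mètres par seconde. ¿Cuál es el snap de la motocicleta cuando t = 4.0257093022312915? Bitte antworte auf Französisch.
Pour résoudre ceci, nous devons prendre 3 dérivées de notre équation de la vitesse v(t) = 9·cos(3·t). En prenant d/dt de v(t), nous trouvons a(t) = -27·sin(3·t). En prenant d/dt de a(t), nous trouvons j(t) = -81·cos(3·t). En dérivant le jerk, nous obtenons le snap: s(t) = 243·sin(3·t). Nous avons le snap s(t) = 243·sin(3·t). En substituant t = 4.0257093022312915: s(4.0257093022312915) = -114.199689358012.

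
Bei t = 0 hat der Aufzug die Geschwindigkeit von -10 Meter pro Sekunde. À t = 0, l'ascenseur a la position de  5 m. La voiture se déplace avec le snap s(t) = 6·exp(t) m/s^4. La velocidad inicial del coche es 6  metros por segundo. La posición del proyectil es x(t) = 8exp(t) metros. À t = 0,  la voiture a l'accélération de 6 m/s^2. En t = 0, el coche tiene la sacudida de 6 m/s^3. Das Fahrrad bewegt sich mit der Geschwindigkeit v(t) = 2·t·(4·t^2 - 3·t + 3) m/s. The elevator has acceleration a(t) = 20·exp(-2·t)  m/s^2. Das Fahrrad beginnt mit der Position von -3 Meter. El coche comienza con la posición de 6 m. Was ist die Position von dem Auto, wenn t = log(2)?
Wir müssen die Stammfunktion unserer Gleichung für den Snap s(t) = 6·exp(t) 4-mal finden. Das Integral von dem Snap, mit j(0) = 6, ergibt den Ruck: j(t) = 6·exp(t). Durch Integration von dem Ruck und Verwendung der Anfangsbedingung a(0) = 6, erhalten wir a(t) = 6·exp(t). Das Integral von der Beschleunigung, mit v(0) = 6, ergibt die Geschwindigkeit: v(t) = 6·exp(t). Das Integral von der Geschwindigkeit ist die Position. Mit x(0) = 6 erhalten wir x(t) = 6·exp(t). Mit x(t) = 6·exp(t) und Einsetzen von t = log(2), finden wir x = 12.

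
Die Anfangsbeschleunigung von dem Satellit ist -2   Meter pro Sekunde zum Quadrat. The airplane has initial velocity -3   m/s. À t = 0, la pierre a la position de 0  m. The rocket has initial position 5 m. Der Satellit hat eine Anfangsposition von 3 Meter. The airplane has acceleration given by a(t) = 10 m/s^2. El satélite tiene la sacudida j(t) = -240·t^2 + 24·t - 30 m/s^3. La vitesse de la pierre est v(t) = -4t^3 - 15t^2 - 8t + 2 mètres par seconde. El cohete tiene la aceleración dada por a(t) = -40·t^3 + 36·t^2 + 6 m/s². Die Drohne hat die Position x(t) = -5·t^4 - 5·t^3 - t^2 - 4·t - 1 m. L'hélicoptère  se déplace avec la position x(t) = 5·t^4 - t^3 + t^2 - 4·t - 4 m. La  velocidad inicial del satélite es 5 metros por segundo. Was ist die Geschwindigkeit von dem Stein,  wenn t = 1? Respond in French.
De l'équation de la vitesse v(t) = -4·t^3 - 15·t^2 - 8·t + 2, nous substituons t = 1 pour obtenir v = -25.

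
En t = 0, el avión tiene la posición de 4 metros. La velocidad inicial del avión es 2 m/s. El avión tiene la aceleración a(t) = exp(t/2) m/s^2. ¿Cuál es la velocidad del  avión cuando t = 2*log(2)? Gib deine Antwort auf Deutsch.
Wir müssen unsere Gleichung für die Beschleunigung a(t) = exp(t/2) 1-mal integrieren. Die Stammfunktion von der Beschleunigung, mit v(0) = 2, ergibt die Geschwindigkeit: v(t) = 2·exp(t/2). Wir haben die Geschwindigkeit v(t) = 2·exp(t/2). Durch Einsetzen von t = 2*log(2): v(2*log(2)) = 4.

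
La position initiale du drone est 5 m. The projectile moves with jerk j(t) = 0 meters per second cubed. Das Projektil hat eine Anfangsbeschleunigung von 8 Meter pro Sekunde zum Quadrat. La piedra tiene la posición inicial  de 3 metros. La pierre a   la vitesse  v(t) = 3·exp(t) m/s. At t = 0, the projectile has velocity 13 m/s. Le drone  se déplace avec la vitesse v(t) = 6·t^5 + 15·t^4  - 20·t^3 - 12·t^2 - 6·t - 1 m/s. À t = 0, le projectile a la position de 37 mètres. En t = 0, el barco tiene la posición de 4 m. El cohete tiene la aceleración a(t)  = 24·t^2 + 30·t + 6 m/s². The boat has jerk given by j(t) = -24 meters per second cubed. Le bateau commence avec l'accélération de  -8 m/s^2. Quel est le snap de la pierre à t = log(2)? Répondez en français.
Nous devons dériver notre équation de la vitesse v(t) = 3·exp(t) 3 fois. La dérivée de la vitesse donne l'accélération: a(t) = 3·exp(t). La dérivée de l'accélération donne le jerk: j(t) = 3·exp(t). La dérivée du jerk donne le snap: s(t) = 3·exp(t). En utilisant s(t) = 3·exp(t) et en substituant t = log(2), nous trouvons s = 6.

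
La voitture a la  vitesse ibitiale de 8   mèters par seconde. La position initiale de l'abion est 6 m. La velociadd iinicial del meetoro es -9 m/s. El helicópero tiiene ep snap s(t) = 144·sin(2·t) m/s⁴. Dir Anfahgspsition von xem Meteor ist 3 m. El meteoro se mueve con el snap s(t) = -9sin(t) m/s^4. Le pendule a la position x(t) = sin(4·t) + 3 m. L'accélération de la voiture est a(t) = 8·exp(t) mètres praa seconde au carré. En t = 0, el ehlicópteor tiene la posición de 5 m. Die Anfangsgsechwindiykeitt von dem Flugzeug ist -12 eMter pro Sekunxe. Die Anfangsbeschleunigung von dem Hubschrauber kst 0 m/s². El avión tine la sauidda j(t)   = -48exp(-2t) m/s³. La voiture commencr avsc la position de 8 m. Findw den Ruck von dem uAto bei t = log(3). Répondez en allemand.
Um dies zu lösen, müssen wir 1 Ableitung unserer Gleichung für die Beschleunigung a(t) = 8·exp(t) nehmen. Mit d/dt von a(t) finden wir j(t) = 8·exp(t). Aus der Gleichung für den Ruck j(t) = 8·exp(t), setzen wir t = log(3) ein und erhalten j = 24.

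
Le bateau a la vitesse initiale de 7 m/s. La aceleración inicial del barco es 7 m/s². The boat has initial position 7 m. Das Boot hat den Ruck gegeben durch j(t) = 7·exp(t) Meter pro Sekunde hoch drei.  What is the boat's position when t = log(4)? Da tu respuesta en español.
Para resolver esto, necesitamos tomar 3 antiderivadas de nuestra ecuación de la sacudida j(t) = 7·exp(t). Tomando ∫j(t)dt y aplicando a(0) = 7, encontramos a(t) = 7·exp(t). Tomando ∫a(t)dt y aplicando v(0) = 7, encontramos v(t) = 7·exp(t). La integral de la velocidad, con x(0) = 7, da la posición: x(t) = 7·exp(t). De la ecuación de la posición x(t) = 7·exp(t), sustituimos t = log(4) para obtener x = 28.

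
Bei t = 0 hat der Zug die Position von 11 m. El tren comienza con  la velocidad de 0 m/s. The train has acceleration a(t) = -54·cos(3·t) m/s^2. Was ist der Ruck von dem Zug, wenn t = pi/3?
Ausgehend von der Beschleunigung a(t) = -54·cos(3·t), nehmen wir 1 Ableitung. Mit d/dt von a(t) finden wir j(t) = 162·sin(3·t). Wir haben den Ruck j(t) = 162·sin(3·t). Durch Einsetzen von t = pi/3: j(pi/3) = 0.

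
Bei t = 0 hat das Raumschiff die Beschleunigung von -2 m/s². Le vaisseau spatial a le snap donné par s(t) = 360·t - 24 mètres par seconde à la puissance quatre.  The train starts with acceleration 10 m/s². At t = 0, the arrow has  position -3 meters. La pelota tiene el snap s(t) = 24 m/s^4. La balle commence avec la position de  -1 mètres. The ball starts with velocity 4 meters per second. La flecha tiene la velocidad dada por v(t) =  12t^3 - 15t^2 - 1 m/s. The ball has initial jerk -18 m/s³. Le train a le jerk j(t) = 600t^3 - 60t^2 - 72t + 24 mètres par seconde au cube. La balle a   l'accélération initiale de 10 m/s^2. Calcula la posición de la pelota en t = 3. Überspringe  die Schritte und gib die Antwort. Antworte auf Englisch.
At t = 3, x = 56.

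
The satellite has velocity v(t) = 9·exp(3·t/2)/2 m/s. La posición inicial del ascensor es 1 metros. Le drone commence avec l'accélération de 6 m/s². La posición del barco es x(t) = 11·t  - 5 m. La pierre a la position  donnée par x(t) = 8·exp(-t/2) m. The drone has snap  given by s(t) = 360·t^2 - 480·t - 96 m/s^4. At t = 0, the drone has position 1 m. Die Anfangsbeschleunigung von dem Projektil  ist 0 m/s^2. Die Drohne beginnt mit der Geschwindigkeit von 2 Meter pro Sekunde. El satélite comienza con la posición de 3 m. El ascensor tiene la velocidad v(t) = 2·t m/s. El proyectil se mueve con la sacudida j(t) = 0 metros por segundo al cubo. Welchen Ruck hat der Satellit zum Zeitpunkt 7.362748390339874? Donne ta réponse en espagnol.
Debemos derivar nuestra ecuación de la velocidad v(t) = 9·exp(3·t/2)/2 2 veces. La derivada de la velocidad da la aceleración: a(t) = 27·exp(3·t/2)/4. Derivando la aceleración, obtenemos la sacudida: j(t) = 81·exp(3·t/2)/8. Tenemos la sacudida j(t) = 81·exp(3·t/2)/8. Sustituyendo t = 7.362748390339874: j(7.362748390339874) = 633572.805850714.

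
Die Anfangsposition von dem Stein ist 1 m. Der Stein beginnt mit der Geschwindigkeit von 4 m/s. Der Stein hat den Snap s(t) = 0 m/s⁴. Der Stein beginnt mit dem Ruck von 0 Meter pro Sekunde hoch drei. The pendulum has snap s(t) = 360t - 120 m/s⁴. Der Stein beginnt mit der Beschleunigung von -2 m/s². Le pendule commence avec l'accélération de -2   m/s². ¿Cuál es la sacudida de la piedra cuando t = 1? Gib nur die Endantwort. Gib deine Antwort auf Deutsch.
Der Ruck bei t = 1 ist j = 0.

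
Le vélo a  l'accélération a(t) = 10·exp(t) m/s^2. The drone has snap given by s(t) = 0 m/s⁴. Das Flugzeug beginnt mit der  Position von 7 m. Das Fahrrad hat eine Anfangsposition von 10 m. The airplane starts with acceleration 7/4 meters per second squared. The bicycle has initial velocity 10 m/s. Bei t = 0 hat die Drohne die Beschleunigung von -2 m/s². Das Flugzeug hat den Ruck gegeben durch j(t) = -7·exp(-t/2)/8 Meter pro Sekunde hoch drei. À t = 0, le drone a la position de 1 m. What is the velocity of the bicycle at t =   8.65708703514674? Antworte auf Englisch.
Starting from acceleration a(t) = 10·exp(t), we take 1 antiderivative. The antiderivative of acceleration is velocity. Using v(0) = 10, we get v(t) = 10·exp(t). From the given velocity equation v(t) = 10·exp(t), we substitute t = 8.65708703514674 to get v = 57507.5848281458.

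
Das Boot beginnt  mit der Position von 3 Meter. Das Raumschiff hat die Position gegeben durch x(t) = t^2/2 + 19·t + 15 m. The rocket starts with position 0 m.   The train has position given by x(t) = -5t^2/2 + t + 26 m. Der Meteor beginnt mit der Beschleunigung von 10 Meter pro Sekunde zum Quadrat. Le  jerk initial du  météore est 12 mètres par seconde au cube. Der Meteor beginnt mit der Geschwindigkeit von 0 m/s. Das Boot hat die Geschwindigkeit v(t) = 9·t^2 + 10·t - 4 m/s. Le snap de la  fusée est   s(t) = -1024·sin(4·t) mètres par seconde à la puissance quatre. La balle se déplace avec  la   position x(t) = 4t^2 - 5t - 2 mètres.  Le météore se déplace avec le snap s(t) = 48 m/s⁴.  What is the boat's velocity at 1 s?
We have velocity v(t) = 9·t^2 + 10·t - 4. Substituting t = 1: v(1) = 15.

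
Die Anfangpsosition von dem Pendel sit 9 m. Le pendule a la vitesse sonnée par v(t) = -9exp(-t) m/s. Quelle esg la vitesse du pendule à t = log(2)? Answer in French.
En utilisant v(t) = -9·exp(-t) et en substituant t = log(2), nous trouvons v = -9/2.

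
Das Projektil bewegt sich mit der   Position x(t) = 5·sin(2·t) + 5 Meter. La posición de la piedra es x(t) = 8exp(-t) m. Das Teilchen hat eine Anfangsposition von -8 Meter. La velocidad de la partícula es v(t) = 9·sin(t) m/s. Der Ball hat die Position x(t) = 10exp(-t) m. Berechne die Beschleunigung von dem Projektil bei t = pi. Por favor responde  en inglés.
We must differentiate our position equation x(t) = 5·sin(2·t) + 5 2 times. The derivative of position gives velocity: v(t) = 10·cos(2·t). The derivative of velocity gives acceleration: a(t) = -20·sin(2·t). We have acceleration a(t) = -20·sin(2·t). Substituting t = pi: a(pi) = 0.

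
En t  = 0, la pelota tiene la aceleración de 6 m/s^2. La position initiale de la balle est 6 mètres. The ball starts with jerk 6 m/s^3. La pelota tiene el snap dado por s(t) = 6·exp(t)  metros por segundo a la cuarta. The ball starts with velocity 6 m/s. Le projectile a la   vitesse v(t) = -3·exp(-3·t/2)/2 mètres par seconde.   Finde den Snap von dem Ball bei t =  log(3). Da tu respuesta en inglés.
We have snap s(t) = 6·exp(t). Substituting t = log(3): s(log(3)) = 18.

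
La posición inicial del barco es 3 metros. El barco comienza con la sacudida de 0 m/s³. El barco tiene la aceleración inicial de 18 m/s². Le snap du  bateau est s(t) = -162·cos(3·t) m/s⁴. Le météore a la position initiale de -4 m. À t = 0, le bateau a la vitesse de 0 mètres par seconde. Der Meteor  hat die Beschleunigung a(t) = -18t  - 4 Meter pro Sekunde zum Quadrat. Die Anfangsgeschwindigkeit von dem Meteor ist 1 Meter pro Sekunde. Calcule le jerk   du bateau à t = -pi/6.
Nous devons intégrer notre équation du snap s(t) = -162·cos(3·t) 1 fois. En intégrant le snap et en utilisant la condition initiale j(0) = 0, nous obtenons j(t) = -54·sin(3·t). Nous avons le jerk j(t) = -54·sin(3·t). En substituant t = -pi/6: j(-pi/6) = 54.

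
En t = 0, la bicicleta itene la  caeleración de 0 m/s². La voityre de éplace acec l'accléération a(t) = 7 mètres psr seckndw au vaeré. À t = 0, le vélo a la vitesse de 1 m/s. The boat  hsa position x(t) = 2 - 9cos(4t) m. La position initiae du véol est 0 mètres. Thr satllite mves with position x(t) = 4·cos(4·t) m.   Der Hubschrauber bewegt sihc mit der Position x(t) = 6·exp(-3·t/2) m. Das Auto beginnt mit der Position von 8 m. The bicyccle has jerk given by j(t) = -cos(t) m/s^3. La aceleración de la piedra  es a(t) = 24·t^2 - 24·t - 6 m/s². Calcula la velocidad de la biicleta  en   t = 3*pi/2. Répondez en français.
Nous devons trouver l'intégrale de notre équation du jerk j(t) = -cos(t) 2 fois. En intégrant le jerk et en utilisant la condition initiale a(0) = 0, nous obtenons a(t) = -sin(t). En intégrant l'accélération et en utilisant la condition initiale v(0) = 1, nous obtenons v(t) = cos(t). Nous avons la vitesse v(t) = cos(t). En substituant t = 3*pi/2: v(3*pi/2) = 0.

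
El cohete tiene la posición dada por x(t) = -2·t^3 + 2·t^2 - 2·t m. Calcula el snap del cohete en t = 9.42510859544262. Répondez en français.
Nous devons dériver notre équation de la position x(t) = -2·t^3 + 2·t^2 - 2·t 4 fois. La dérivée de la position donne la vitesse: v(t) = -6·t^2 + 4·t - 2. En prenant d/dt de v(t), nous trouvons a(t) = 4 - 12·t. En prenant d/dt de a(t), nous trouvons j(t) = -12. La dérivée du jerk donne le snap: s(t) = 0. Nous avons le snap s(t) = 0. En substituant t = 9.42510859544262: s(9.42510859544262) = 0.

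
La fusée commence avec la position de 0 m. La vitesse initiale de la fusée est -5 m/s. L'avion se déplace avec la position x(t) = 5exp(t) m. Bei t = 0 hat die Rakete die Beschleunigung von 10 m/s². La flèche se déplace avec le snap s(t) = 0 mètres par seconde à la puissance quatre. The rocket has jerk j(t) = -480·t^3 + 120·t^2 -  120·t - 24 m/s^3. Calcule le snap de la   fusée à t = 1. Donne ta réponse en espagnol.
Partiendo de la sacudida j(t) = -480·t^3 + 120·t^2 - 120·t - 24, tomamos 1 derivada. Tomando d/dt de j(t), encontramos s(t) = -1440·t^2 + 240·t - 120. Tenemos el snap s(t) = -1440·t^2 + 240·t - 120. Sustituyendo t = 1: s(1) = -1320.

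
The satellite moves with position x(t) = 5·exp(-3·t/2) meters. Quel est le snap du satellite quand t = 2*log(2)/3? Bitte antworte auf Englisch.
Starting from position x(t) = 5·exp(-3·t/2), we take 4 derivatives. Taking d/dt of x(t), we find v(t) = -15·exp(-3·t/2)/2. Differentiating velocity, we get acceleration: a(t) = 45·exp(-3·t/2)/4. The derivative of acceleration gives jerk: j(t) = -135·exp(-3·t/2)/8. Differentiating jerk, we get snap: s(t) = 405·exp(-3·t/2)/16. We have snap s(t) = 405·exp(-3·t/2)/16. Substituting t = 2*log(2)/3: s(2*log(2)/3) = 405/32.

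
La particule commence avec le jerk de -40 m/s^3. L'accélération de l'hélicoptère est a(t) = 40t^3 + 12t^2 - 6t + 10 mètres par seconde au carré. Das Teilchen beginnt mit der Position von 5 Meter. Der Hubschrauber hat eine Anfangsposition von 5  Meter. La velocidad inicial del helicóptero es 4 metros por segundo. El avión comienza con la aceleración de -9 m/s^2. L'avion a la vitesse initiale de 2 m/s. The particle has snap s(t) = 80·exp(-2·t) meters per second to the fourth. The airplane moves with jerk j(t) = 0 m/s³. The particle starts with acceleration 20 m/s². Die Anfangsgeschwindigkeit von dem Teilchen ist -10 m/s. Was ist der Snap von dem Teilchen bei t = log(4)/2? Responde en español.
Usando s(t) = 80·exp(-2·t) y sustituyendo t = log(4)/2, encontramos s = 20.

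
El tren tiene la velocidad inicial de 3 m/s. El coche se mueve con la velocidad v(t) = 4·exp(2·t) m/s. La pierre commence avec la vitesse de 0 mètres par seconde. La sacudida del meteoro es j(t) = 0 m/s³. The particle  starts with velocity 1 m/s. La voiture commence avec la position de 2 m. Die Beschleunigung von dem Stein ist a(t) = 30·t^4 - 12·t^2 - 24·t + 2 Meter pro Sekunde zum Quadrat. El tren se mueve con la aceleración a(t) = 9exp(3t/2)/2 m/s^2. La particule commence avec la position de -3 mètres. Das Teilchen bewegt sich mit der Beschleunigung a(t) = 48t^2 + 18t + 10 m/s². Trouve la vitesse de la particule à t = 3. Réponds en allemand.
Wir müssen das Integral unserer Gleichung für die Beschleunigung a(t) = 48·t^2 + 18·t + 10 1-mal finden. Durch Integration von der Beschleunigung und Verwendung der Anfangsbedingung v(0) = 1, erhalten wir v(t) = 16·t^3 + 9·t^2 + 10·t + 1. Mit v(t) = 16·t^3 + 9·t^2 + 10·t + 1 und Einsetzen von t = 3, finden wir v = 544.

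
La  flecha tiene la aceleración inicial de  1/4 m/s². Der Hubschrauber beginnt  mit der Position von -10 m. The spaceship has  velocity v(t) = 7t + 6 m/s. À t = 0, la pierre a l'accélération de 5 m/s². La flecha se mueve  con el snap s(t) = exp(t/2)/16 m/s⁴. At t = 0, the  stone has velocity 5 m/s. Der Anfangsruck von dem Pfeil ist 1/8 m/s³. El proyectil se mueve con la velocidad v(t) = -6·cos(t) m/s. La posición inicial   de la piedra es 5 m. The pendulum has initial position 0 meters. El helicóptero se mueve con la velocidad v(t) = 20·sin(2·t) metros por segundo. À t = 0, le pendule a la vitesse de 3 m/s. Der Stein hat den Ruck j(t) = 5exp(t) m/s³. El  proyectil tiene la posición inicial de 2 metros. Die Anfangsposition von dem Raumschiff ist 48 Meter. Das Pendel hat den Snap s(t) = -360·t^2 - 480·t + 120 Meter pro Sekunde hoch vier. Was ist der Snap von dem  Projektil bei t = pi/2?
Ausgehend von der Geschwindigkeit v(t) = -6·cos(t), nehmen wir 3 Ableitungen. Durch Ableiten von der Geschwindigkeit erhalten wir die Beschleunigung: a(t) = 6·sin(t). Die Ableitung von der Beschleunigung ergibt den Ruck: j(t) = 6·cos(t). Die Ableitung von dem Ruck ergibt den Snap: s(t) = -6·sin(t). Aus der Gleichung für den Snap s(t) = -6·sin(t), setzen wir t = pi/2 ein und erhalten s = -6.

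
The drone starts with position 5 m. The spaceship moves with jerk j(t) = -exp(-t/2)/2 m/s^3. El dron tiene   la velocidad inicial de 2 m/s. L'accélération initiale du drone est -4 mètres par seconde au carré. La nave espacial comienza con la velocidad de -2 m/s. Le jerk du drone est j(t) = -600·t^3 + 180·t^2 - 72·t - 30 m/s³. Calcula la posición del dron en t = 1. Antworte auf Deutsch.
Um dies zu lösen, müssen wir 3 Stammfunktionen unserer Gleichung für den Ruck j(t) = -600·t^3 + 180·t^2 - 72·t - 30 finden. Mit ∫j(t)dt und Anwendung von a(0) = -4, finden wir a(t) = -150·t^4 + 60·t^3 - 36·t^2 - 30·t - 4. Die Stammfunktion von der Beschleunigung, mit v(0) = 2, ergibt die Geschwindigkeit: v(t) = -30·t^5 + 15·t^4 - 12·t^3 - 15·t^2 - 4·t + 2. Durch Integration von der Geschwindigkeit und Verwendung der Anfangsbedingung x(0) = 5, erhalten wir x(t) = -5·t^6 + 3·t^5 - 3·t^4 - 5·t^3 - 2·t^2 + 2·t + 5. Aus der Gleichung für die Position x(t) = -5·t^6 + 3·t^5 - 3·t^4 - 5·t^3 - 2·t^2 + 2·t + 5, setzen wir t = 1 ein und erhalten x = -5.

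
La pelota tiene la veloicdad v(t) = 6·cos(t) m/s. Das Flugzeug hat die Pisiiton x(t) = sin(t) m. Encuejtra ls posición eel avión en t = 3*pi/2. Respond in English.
We have position x(t) = sin(t). Substituting t = 3*pi/2: x(3*pi/2) = -1.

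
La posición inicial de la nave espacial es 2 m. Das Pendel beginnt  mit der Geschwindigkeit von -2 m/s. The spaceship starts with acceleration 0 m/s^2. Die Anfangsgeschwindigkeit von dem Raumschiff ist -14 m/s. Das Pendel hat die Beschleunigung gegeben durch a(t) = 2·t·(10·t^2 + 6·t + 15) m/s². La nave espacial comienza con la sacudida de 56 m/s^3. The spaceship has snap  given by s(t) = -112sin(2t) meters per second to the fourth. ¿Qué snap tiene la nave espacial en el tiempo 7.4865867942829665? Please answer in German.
Mit s(t) = -112·sin(2·t) und Einsetzen von t = 7.4865867942829665, finden wir s = -75.0882852726364.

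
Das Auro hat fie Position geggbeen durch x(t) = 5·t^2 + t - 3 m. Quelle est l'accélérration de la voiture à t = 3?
Pour résoudre ceci, nous devons prendre 2 dérivées de notre équation de la position x(t) = 5·t^2 + t - 3. En dérivant la position, nous obtenons la vitesse: v(t) = 10·t + 1. En dérivant la vitesse, nous obtenons l'accélération: a(t) = 10. En utilisant a(t) = 10 et en substituant t = 3, nous trouvons a = 10.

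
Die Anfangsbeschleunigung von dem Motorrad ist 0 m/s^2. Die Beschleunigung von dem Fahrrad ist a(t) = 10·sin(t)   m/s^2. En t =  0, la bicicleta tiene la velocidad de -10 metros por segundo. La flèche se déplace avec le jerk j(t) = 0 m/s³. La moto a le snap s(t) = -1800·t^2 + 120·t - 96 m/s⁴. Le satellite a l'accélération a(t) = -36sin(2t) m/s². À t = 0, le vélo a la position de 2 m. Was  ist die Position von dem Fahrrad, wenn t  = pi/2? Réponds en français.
Nous devons trouver l'intégrale de notre équation de l'accélération a(t) = 10·sin(t) 2 fois. La primitive de l'accélération est la vitesse. En utilisant v(0) = -10, nous obtenons v(t) = -10·cos(t). L'intégrale de la vitesse est la position. En utilisant x(0) = 2, nous obtenons x(t) = 2 - 10·sin(t). Nous avons la position x(t) = 2 - 10·sin(t). En substituant t = pi/2: x(pi/2) = -8.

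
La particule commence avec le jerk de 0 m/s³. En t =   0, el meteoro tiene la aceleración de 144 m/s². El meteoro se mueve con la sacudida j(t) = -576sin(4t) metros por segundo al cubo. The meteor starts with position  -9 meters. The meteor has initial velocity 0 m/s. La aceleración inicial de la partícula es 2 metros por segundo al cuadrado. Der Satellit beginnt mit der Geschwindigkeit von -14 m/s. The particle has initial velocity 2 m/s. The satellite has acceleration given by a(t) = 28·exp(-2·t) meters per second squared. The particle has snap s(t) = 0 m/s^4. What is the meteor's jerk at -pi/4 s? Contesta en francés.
En utilisant j(t) = -576·sin(4·t) et en substituant t = -pi/4, nous trouvons j = 0.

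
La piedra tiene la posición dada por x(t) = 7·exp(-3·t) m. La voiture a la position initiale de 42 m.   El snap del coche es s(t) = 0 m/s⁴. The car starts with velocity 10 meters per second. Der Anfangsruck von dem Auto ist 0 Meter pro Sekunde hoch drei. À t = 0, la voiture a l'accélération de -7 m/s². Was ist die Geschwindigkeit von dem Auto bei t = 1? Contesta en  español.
Necesitamos integrar nuestra ecuación del snap s(t) = 0 3 veces. Tomando ∫s(t)dt y aplicando j(0) = 0, encontramos j(t) = 0. Tomando ∫j(t)dt y aplicando a(0) = -7, encontramos a(t) = -7. La integral de la aceleración, con v(0) = 10, da la velocidad: v(t) = 10 - 7·t. De la ecuación de la velocidad v(t) = 10 - 7·t, sustituimos t = 1 para obtener v = 3.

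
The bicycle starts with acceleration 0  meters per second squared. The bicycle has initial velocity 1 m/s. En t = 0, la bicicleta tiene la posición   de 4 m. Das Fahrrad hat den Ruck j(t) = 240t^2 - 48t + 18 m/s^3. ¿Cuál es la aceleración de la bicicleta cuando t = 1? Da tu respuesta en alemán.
Ausgehend von dem Ruck j(t) = 240·t^2 - 48·t + 18, nehmen wir 1 Stammfunktion. Durch Integration von dem Ruck und Verwendung der Anfangsbedingung a(0) = 0, erhalten wir a(t) = 2·t·(40·t^2 - 12·t + 9). Wir haben die Beschleunigung a(t) = 2·t·(40·t^2 - 12·t + 9). Durch Einsetzen von t = 1: a(1) = 74.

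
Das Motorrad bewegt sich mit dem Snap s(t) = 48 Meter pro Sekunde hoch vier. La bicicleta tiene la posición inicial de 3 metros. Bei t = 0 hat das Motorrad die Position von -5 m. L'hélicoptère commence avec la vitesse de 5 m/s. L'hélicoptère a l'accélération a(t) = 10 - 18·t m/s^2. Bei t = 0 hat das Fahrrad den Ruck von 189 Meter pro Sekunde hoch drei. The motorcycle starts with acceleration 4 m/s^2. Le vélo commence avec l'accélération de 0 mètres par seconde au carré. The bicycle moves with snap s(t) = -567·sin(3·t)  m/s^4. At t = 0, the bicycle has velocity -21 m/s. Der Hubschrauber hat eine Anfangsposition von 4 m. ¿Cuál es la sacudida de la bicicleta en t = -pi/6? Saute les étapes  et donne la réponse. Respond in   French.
Le jerk à t = -pi/6 est j = 0.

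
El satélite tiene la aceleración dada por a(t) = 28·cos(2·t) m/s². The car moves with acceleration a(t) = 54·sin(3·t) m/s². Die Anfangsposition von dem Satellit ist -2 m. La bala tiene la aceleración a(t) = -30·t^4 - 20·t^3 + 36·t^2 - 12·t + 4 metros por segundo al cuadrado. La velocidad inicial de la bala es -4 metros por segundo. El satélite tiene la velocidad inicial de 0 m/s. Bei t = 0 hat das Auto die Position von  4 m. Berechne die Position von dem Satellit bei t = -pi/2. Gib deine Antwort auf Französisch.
Nous devons intégrer notre équation de l'accélération a(t) = 28·cos(2·t) 2 fois. En prenant ∫a(t)dt et en appliquant v(0) = 0, nous trouvons v(t) = 14·sin(2·t). La primitive de la vitesse est la position. En utilisant x(0) = -2, nous obtenons x(t) = 5 - 7·cos(2·t). De l'équation de la position x(t) = 5 - 7·cos(2·t), nous substituons t = -pi/2 pour obtenir x = 12.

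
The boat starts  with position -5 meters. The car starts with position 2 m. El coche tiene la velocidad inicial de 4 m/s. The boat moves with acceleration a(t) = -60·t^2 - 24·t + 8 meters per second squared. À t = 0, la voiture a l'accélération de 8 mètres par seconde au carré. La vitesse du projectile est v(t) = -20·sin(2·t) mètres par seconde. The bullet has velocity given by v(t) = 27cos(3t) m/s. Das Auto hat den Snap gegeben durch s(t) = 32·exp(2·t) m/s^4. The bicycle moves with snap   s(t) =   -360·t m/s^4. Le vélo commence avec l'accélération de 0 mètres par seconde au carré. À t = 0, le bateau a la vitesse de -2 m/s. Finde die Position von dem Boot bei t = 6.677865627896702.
Wir müssen das Integral unserer Gleichung für die Beschleunigung a(t) = -60·t^2 - 24·t + 8 2-mal finden. Die Stammfunktion von der Beschleunigung, mit v(0) = -2, ergibt die Geschwindigkeit: v(t) = -20·t^3 - 12·t^2 + 8·t - 2. Mit ∫v(t)dt und Anwendung von x(0) = -5, finden wir x(t) = -5·t^4 - 4·t^3 + 4·t^2 - 2·t - 5. Aus der Gleichung für die Position x(t) = -5·t^4 - 4·t^3 + 4·t^2 - 2·t - 5, setzen wir t = 6.677865627896702 ein und erhalten x = -10974.2230115769.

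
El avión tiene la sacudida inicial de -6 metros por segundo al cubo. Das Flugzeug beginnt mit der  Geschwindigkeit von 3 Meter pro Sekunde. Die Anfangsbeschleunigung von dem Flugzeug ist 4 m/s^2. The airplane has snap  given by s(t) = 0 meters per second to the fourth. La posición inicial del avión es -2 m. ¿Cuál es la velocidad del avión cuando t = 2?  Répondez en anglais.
To find the answer, we compute 3 integrals of s(t) = 0. The integral of snap is jerk. Using j(0) = -6, we get j(t) = -6. The integral of jerk is acceleration. Using a(0) = 4, we get a(t) = 4 - 6·t. The antiderivative of acceleration, with v(0) = 3, gives velocity: v(t) = -3·t^2 + 4·t + 3. Using v(t) = -3·t^2 + 4·t + 3 and substituting t = 2, we find v = -1.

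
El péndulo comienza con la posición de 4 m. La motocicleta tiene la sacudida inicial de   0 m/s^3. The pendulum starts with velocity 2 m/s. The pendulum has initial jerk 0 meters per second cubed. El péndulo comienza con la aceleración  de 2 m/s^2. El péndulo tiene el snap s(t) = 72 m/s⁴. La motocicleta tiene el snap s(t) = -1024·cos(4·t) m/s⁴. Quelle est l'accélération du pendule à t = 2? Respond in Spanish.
Debemos encontrar la integral de nuestra ecuación del snap s(t) = 72 2 veces. La antiderivada del snap es la sacudida. Usando j(0) = 0, obtenemos j(t) = 72·t. Tomando ∫j(t)dt y aplicando a(0) = 2, encontramos a(t) = 36·t^2 + 2. Usando a(t) = 36·t^2 + 2 y sustituyendo t = 2, encontramos a = 146.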